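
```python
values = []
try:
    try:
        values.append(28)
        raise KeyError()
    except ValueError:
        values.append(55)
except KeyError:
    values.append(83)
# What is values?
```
[28, 83]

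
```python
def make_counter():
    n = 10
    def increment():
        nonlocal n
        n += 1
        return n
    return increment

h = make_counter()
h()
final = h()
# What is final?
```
12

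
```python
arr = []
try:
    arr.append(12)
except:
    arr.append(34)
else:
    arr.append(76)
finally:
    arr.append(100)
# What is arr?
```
[12, 76, 100]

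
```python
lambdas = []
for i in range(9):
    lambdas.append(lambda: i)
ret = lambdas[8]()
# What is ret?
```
8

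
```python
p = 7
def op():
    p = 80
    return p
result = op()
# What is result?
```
80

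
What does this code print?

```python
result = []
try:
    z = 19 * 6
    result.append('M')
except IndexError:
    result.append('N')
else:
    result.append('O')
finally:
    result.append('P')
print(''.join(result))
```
MOP

else runs before finally when no exception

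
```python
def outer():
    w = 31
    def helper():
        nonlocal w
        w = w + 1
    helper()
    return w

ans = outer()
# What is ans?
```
32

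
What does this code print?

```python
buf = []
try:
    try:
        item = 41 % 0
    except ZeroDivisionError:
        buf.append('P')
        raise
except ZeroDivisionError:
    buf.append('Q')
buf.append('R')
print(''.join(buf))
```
PQR

raise without argument re-raises current exception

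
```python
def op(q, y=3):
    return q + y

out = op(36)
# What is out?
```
39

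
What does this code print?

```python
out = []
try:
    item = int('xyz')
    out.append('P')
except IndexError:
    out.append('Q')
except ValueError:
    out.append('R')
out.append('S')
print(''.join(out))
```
RS

ValueError is caught by its specific handler, not IndexError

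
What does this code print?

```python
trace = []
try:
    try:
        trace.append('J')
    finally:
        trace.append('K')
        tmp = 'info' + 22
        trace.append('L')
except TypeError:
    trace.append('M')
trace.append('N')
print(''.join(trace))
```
JKMN

Exception in inner finally caught by outer except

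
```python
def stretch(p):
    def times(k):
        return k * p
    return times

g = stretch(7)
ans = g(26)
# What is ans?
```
182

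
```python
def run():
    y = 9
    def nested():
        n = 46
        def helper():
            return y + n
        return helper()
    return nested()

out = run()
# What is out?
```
55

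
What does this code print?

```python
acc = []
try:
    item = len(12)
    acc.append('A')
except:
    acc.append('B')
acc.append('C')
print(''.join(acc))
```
BC

Exception raised in try, caught by bare except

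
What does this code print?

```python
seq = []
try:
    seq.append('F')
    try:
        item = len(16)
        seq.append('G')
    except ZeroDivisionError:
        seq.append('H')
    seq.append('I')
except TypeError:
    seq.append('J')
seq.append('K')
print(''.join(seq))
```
FJK

Inner handler doesn't match, propagates to outer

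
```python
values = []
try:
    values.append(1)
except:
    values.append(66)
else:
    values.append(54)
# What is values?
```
[1, 54]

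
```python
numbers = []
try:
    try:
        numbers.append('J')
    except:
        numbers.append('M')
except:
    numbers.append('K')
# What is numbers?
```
['J']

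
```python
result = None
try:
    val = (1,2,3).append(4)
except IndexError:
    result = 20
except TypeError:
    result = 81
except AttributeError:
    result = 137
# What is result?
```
137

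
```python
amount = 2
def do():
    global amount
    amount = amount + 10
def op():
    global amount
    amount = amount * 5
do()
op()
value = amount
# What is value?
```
60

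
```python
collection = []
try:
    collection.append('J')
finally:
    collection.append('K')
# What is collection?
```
['J', 'K']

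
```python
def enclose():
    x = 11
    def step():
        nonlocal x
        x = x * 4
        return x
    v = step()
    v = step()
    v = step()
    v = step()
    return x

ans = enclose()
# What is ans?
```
2816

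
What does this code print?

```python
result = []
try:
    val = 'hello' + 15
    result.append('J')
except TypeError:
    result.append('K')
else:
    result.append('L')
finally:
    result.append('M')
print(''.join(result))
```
KM

Exception: except runs, else skipped, finally runs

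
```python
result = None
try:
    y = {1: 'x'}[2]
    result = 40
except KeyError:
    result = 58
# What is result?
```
58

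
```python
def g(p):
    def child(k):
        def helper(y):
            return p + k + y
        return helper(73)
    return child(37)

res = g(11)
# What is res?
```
121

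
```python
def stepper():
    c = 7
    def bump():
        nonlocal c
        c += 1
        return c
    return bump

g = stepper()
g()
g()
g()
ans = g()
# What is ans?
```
11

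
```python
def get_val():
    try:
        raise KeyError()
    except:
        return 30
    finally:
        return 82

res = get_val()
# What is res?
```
82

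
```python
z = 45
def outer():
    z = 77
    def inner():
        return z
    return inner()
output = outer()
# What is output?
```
77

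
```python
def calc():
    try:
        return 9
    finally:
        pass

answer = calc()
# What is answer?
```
9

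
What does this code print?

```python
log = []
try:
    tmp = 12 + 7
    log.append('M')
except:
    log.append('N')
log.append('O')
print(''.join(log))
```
MO

No exception, try block completes normally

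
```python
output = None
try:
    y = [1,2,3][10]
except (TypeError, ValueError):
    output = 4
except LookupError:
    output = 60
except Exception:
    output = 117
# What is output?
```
60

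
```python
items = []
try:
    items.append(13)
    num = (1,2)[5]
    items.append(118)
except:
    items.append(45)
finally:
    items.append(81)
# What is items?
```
[13, 45, 81]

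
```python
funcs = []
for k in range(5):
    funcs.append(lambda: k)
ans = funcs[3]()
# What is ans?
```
4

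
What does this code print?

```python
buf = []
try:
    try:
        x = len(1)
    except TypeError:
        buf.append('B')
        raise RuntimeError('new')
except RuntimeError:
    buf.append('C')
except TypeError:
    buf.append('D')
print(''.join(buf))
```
BC

New RuntimeError raised, caught by outer RuntimeError handler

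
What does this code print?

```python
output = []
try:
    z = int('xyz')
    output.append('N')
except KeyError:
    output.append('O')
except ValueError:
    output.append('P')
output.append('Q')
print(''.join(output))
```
PQ

ValueError is caught by its specific handler, not KeyError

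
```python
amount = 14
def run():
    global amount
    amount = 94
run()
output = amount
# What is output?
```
94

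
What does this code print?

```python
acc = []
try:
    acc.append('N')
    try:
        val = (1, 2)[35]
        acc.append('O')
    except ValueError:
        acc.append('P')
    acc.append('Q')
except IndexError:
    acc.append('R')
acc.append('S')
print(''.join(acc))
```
NRS

Inner handler doesn't match, propagates to outer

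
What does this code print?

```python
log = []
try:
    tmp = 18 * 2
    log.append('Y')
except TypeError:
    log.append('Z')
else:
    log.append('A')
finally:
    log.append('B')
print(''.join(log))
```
YAB

else runs before finally when no exception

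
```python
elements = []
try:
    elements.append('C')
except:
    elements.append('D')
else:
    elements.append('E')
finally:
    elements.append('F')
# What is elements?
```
['C', 'E', 'F']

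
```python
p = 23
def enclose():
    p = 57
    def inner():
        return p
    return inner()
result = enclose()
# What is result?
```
57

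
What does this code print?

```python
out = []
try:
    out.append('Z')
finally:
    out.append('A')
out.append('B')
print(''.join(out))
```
ZAB

try/finally without except, no exception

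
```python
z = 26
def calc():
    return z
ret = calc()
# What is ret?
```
26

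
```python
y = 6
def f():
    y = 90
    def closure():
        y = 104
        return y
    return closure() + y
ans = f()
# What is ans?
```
194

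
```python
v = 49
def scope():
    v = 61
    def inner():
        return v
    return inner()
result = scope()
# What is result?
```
61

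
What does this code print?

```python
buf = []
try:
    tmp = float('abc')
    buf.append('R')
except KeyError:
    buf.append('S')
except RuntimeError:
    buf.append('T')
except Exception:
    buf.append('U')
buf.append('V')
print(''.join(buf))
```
UV

ValueError not specifically caught, falls to Exception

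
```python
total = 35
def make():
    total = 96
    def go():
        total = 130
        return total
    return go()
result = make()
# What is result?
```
130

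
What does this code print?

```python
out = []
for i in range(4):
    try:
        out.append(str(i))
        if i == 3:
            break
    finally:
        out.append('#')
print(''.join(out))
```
0#1#2#3#

finally runs even when breaking out of loop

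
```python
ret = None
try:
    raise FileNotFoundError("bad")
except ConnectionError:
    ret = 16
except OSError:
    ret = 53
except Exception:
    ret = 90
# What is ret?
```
53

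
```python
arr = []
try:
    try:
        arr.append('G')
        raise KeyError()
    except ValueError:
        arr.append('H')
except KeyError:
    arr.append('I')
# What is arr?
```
['G', 'I']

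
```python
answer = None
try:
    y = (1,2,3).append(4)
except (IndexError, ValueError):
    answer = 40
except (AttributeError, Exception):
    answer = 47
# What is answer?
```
47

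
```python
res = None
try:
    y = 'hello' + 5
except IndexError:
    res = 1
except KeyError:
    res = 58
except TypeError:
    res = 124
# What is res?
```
124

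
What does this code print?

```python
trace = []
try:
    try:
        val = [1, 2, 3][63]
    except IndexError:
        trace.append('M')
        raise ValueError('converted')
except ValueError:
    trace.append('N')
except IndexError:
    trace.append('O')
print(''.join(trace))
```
MN

New ValueError raised, caught by outer ValueError handler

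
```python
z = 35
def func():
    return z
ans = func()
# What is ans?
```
35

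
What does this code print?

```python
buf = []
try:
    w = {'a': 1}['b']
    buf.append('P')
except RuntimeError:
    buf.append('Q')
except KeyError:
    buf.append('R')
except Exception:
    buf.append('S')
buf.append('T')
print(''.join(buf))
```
RT

KeyError matches before generic Exception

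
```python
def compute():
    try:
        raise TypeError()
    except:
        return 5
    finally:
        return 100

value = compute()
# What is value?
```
100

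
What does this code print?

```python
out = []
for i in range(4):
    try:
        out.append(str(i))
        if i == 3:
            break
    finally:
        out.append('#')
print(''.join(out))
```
0#1#2#3#

finally runs even when breaking out of loop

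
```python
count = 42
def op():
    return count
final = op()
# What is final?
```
42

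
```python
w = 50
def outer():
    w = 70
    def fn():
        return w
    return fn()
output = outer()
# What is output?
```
70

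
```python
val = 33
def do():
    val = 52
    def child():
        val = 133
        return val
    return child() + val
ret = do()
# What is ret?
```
185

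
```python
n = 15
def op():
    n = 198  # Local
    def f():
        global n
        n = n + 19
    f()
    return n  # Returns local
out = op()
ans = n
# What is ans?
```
34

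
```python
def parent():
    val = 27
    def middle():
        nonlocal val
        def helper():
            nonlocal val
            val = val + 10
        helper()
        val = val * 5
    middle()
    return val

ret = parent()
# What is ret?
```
185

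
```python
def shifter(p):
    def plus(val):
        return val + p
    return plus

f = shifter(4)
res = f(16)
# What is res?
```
20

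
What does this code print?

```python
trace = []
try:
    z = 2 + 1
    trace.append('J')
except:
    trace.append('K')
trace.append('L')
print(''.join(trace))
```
JL

No exception, try block completes normally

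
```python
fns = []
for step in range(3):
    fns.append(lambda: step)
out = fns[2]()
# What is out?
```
2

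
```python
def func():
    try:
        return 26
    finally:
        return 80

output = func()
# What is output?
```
80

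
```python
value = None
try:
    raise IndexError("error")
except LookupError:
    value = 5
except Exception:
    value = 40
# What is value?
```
5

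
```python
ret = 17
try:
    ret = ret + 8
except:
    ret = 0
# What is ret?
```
25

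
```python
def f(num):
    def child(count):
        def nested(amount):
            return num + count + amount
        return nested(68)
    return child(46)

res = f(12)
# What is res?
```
126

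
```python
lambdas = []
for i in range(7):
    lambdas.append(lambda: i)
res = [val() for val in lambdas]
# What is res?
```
[6, 6, 6, 6, 6, 6, 6]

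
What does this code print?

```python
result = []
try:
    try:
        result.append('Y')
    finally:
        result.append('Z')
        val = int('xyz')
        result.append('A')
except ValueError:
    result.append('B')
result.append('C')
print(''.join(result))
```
YZBC

Exception in inner finally caught by outer except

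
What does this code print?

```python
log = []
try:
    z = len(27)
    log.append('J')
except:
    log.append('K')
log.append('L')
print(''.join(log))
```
KL

Exception raised in try, caught by bare except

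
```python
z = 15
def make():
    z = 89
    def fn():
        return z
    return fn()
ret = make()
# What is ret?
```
89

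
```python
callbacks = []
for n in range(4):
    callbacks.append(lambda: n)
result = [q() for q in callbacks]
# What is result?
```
[3, 3, 3, 3]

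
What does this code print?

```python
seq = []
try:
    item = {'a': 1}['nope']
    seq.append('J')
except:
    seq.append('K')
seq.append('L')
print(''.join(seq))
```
KL

Exception raised in try, caught by bare except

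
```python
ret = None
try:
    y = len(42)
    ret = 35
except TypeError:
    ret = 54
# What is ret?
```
54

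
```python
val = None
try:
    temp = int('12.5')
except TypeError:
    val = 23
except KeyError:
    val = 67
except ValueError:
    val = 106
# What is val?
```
106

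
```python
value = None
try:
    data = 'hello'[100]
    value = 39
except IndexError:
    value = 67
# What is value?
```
67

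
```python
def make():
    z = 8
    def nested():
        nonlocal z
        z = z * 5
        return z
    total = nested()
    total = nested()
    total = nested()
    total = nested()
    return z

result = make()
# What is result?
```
5000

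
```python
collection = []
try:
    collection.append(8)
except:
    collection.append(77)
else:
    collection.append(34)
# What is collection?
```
[8, 34]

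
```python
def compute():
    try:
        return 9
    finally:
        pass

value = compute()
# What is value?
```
9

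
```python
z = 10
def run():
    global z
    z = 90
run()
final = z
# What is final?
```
90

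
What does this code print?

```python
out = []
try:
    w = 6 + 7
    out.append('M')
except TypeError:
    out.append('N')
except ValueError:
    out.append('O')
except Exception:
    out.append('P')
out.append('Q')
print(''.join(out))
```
MQ

No exception, try block completes normally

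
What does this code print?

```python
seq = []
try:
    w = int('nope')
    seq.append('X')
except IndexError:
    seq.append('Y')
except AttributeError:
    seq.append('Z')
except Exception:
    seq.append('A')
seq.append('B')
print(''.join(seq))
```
AB

ValueError not specifically caught, falls to Exception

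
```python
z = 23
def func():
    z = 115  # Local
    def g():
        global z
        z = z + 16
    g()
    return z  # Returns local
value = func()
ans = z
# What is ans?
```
39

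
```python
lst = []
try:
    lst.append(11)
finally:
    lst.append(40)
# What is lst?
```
[11, 40]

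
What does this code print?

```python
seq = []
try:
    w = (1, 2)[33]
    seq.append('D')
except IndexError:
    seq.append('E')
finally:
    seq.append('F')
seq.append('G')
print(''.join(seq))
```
EFG

finally always runs, even after exception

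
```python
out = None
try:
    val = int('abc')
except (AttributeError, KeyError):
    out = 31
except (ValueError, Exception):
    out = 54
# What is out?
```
54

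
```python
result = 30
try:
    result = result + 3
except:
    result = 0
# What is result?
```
33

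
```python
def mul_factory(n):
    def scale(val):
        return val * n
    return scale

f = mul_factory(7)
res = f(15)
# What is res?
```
105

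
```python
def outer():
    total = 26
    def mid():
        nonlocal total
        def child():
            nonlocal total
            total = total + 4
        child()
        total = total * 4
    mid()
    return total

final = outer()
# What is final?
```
120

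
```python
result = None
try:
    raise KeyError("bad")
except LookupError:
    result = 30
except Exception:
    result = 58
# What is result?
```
30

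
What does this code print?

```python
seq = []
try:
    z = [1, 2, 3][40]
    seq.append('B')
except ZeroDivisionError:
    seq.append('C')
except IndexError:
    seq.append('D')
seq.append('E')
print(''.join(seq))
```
DE

IndexError is caught by its specific handler, not ZeroDivisionError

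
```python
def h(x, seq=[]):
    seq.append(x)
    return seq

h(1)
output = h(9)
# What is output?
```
[1, 9]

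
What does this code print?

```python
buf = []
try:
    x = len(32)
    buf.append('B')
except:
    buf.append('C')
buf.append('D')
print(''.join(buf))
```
CD

Exception raised in try, caught by bare except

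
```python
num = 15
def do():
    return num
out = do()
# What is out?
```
15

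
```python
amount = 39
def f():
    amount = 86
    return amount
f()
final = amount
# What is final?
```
39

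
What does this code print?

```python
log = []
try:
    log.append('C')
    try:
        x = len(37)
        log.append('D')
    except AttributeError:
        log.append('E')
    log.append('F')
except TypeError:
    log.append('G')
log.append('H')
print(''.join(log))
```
CGH

Inner handler doesn't match, propagates to outer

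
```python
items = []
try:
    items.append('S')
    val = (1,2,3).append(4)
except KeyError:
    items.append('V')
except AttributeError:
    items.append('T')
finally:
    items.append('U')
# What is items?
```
['S', 'T', 'U']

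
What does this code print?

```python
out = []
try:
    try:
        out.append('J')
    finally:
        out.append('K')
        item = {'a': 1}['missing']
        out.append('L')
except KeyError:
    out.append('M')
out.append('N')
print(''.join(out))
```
JKMN

Exception in inner finally caught by outer except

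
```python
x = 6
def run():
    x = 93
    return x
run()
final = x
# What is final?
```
6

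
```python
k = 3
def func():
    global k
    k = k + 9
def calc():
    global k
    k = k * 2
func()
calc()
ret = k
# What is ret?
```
24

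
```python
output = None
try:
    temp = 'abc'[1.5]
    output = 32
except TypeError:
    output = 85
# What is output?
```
85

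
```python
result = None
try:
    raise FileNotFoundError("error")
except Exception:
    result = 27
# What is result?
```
27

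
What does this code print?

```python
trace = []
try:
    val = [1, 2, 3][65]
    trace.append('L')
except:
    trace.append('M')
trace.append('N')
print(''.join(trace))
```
MN

Exception raised in try, caught by bare except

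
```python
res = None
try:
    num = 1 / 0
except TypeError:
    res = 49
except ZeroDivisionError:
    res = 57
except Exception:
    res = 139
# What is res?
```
57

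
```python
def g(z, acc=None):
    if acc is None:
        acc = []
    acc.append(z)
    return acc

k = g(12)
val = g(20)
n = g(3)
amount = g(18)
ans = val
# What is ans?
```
[20]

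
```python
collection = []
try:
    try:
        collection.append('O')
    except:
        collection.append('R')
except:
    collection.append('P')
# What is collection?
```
['O']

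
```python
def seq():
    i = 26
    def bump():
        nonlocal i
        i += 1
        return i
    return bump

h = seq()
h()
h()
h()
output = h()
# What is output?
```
30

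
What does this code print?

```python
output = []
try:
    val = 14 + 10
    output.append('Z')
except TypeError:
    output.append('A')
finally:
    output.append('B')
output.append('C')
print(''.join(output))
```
ZBC

finally runs after normal execution too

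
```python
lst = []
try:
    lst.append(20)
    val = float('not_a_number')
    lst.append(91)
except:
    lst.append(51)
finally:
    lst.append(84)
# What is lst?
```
[20, 51, 84]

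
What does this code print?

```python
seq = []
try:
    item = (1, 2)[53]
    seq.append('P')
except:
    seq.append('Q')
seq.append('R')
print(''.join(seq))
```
QR

Exception raised in try, caught by bare except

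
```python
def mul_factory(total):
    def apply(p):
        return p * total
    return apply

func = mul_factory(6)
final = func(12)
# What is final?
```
72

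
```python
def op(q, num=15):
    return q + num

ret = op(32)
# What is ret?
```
47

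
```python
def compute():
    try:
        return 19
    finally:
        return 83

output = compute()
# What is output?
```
83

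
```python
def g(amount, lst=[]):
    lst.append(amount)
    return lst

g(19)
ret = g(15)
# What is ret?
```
[19, 15]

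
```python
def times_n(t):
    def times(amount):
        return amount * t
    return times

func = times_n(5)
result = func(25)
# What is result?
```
125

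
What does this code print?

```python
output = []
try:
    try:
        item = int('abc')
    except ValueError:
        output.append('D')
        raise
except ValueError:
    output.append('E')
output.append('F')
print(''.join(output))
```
DEF

raise without argument re-raises current exception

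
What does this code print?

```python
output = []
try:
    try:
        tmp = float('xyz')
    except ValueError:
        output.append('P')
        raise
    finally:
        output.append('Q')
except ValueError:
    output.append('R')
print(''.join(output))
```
PQR

finally runs before re-raised exception propagates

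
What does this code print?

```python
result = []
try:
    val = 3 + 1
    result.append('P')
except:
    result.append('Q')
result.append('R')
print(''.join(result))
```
PR

No exception, try block completes normally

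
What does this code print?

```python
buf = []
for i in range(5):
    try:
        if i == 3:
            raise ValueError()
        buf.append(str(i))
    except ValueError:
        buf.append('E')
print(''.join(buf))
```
012E4

Exception on i=3 caught, loop continues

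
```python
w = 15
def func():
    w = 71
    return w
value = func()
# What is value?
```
71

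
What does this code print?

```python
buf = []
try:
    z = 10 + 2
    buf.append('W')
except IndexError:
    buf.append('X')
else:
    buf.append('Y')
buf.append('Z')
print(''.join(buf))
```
WYZ

else block runs when no exception occurs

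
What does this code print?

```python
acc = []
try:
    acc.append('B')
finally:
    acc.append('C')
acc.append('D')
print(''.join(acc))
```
BCD

try/finally without except, no exception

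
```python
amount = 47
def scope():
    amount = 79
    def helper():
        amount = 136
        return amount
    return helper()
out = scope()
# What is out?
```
136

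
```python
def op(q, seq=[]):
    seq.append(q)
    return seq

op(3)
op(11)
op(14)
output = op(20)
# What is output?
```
[3, 11, 14, 20]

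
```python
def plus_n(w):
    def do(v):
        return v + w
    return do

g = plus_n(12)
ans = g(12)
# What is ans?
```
24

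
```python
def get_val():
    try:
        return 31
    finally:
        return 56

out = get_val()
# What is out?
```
56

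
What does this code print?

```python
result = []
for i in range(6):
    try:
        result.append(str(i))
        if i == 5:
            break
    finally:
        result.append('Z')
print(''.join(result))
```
0Z1Z2Z3Z4Z5Z

finally runs even when breaking out of loop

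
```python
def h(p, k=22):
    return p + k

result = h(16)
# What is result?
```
38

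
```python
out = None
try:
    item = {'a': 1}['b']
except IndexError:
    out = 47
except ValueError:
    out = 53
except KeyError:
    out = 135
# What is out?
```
135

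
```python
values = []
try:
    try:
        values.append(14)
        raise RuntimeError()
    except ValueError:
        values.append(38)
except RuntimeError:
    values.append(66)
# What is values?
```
[14, 66]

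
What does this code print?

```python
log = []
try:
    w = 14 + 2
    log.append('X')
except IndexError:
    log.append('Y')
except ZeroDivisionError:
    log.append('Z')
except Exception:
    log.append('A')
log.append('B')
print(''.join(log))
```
XB

No exception, try block completes normally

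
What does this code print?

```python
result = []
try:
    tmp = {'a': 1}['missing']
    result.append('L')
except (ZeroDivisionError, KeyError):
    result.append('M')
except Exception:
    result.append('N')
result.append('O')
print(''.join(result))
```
MO

KeyError matches tuple containing it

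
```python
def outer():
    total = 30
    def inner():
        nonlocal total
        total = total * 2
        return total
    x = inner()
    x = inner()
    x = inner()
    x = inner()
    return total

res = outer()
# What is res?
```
480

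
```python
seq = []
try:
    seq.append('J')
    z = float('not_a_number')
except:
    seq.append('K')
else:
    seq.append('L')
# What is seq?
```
['J', 'K']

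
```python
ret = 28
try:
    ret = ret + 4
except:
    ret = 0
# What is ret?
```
32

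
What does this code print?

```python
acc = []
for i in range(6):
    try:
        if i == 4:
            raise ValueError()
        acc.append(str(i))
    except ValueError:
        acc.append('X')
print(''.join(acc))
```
0123X5

Exception on i=4 caught, loop continues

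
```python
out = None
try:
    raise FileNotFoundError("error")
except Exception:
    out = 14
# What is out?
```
14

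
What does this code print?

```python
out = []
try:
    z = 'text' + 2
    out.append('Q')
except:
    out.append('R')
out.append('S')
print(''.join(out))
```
RS

Exception raised in try, caught by bare except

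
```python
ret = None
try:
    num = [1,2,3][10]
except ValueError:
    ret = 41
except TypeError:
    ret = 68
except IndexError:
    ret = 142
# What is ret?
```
142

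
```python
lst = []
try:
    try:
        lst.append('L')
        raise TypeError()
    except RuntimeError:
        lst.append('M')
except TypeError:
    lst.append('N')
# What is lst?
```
['L', 'N']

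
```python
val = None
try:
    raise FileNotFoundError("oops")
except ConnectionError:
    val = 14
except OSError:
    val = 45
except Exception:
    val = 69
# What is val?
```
45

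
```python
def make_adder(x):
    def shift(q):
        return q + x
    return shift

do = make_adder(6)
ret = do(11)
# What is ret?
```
17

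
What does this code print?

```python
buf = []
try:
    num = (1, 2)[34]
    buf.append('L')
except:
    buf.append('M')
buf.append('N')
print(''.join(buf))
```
MN

Exception raised in try, caught by bare except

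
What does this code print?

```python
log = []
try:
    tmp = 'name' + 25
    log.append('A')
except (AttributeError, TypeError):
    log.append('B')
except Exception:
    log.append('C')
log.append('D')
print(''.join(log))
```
BD

TypeError matches tuple containing it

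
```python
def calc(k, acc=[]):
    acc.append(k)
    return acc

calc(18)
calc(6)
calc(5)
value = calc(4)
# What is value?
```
[18, 6, 5, 4]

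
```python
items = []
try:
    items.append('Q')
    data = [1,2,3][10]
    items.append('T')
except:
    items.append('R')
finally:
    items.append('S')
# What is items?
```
['Q', 'R', 'S']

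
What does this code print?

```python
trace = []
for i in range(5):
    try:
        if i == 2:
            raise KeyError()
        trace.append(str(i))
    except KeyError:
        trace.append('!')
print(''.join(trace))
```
01!34

Exception on i=2 caught, loop continues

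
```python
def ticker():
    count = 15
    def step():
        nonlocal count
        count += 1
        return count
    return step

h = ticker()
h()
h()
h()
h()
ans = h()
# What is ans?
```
20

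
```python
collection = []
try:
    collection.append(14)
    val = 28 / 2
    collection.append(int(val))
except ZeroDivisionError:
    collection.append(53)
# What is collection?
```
[14, 14]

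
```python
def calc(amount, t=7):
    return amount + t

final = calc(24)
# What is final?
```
31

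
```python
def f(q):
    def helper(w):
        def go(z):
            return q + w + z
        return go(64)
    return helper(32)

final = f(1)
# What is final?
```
97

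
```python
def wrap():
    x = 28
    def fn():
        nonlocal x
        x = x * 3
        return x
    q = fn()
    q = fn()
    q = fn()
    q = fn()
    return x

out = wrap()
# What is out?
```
2268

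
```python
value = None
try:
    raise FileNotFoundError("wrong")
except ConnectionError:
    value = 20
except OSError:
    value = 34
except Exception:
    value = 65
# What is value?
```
34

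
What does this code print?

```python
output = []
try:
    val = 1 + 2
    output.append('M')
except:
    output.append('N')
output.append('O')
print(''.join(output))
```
MO

No exception, try block completes normally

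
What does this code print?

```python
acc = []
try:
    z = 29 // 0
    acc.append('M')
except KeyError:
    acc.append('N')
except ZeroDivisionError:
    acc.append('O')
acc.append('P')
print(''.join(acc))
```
OP

ZeroDivisionError is caught by its specific handler, not KeyError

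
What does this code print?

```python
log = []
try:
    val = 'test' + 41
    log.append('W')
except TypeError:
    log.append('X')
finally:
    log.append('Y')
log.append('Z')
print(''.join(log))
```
XYZ

finally always runs, even after exception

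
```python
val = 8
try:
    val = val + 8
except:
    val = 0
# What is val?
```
16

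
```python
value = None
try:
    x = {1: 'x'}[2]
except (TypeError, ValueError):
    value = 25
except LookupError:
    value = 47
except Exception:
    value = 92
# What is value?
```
47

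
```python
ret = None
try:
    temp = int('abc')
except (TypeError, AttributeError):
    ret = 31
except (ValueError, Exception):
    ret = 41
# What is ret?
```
41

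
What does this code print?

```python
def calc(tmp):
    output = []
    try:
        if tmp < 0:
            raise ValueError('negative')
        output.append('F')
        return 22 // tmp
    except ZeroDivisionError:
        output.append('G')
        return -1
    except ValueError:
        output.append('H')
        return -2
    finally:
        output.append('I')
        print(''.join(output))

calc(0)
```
FGI

tmp=0 causes ZeroDivisionError, caught, finally prints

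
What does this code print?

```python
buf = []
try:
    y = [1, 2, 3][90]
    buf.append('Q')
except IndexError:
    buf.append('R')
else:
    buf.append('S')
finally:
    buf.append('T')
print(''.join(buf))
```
RT

Exception: except runs, else skipped, finally runs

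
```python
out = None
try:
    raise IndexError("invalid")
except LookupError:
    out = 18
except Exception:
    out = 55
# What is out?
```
18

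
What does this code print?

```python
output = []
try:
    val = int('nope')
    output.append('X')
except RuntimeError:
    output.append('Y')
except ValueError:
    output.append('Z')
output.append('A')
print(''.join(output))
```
ZA

ValueError is caught by its specific handler, not RuntimeError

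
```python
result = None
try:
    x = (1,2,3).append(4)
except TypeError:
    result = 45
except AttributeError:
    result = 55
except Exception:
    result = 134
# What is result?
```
55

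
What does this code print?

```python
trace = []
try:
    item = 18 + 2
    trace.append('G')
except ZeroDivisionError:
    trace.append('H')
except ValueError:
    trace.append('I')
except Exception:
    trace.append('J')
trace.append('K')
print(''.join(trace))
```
GK

No exception, try block completes normally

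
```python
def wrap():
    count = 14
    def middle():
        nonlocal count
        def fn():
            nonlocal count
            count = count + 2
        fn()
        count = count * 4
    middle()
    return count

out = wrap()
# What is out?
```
64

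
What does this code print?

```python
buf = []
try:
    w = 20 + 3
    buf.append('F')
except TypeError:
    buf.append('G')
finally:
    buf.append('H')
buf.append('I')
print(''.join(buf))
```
FHI

finally runs after normal execution too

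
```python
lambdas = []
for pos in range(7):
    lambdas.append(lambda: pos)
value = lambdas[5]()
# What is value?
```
6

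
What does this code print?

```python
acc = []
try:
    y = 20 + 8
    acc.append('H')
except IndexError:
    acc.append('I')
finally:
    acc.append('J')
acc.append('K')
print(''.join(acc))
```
HJK

finally runs after normal execution too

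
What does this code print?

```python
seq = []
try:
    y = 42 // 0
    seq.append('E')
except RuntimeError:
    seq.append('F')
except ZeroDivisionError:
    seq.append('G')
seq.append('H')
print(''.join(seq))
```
GH

ZeroDivisionError is caught by its specific handler, not RuntimeError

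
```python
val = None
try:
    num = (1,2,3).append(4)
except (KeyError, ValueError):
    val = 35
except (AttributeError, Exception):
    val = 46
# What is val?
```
46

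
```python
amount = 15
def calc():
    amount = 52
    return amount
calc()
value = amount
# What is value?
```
15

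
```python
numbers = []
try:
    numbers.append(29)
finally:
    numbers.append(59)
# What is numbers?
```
[29, 59]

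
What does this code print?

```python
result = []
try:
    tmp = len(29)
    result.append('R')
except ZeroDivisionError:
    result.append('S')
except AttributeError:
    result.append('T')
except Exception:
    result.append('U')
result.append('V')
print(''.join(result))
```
UV

TypeError not specifically caught, falls to Exception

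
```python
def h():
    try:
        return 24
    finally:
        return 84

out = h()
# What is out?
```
84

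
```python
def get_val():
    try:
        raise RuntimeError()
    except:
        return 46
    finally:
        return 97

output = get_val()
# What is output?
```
97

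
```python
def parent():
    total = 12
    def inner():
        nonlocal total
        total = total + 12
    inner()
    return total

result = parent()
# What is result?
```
24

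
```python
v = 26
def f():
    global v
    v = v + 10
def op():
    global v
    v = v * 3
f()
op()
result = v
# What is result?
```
108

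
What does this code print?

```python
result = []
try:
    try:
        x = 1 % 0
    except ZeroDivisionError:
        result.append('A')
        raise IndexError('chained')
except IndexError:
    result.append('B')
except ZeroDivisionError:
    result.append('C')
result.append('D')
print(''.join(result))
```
ABD

IndexError raised and caught, original ZeroDivisionError not re-raised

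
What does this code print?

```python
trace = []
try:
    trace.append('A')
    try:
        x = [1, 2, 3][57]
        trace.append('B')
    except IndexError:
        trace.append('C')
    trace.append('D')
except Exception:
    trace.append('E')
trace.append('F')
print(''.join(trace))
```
ACDF

Inner exception caught by inner handler, outer continues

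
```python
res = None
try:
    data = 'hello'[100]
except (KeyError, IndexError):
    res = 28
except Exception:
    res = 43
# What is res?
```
28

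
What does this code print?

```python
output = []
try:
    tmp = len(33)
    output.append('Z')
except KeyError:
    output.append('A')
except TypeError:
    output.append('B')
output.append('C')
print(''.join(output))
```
BC

TypeError is caught by its specific handler, not KeyError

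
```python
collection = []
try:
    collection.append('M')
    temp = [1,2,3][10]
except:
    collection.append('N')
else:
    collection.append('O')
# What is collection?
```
['M', 'N']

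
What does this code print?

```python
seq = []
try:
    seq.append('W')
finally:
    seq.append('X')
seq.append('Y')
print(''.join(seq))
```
WXY

try/finally without except, no exception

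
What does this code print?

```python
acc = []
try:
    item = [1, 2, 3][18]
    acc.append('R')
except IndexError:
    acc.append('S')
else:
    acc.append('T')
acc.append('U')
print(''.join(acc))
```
SU

else block skipped when exception is caught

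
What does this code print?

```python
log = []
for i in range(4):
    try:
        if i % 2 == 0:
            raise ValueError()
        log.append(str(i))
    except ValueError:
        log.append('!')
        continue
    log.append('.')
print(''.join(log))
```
!1.!3.

continue in except skips rest of loop body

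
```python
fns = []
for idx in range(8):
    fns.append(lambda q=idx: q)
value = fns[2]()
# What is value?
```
2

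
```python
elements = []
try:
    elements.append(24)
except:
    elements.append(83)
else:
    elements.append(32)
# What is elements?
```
[24, 32]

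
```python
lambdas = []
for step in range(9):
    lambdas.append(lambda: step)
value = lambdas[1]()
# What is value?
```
8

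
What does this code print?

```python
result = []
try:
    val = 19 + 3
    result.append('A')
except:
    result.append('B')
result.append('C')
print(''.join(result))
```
AC

No exception, try block completes normally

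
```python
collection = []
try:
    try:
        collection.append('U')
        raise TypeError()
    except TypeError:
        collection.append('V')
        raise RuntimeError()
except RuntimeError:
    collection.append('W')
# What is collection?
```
['U', 'V', 'W']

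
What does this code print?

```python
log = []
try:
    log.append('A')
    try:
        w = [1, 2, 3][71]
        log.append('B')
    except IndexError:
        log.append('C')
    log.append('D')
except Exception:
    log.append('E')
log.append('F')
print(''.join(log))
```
ACDF

Inner exception caught by inner handler, outer continues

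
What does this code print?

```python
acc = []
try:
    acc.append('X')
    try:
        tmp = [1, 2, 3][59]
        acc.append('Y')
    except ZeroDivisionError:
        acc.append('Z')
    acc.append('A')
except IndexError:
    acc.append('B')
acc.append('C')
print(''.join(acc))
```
XBC

Inner handler doesn't match, propagates to outer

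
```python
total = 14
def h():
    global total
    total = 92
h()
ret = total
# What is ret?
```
92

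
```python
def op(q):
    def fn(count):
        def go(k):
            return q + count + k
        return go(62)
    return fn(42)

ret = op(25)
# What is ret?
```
129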